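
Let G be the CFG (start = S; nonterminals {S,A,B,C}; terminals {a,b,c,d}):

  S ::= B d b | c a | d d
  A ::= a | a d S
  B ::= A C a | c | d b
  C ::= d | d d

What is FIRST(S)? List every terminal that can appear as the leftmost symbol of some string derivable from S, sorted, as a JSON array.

FIRST sets, iterate to fixpoint:
iter 1:
  A via A→a: +{a}
  B via B→A C a: +{a}
  B via B→c: +{c}
  B via B→d b: +{d}
  C via C→d: +{d}
  S via S→B d b: +{a,c,d}
  FIRST[S]={a,c,d}  FIRST[A]={a}  FIRST[B]={a,c,d}  FIRST[C]={d}
iter 2: — fixpoint
  FIRST[S]={a,c,d}  FIRST[A]={a}  FIRST[B]={a,c,d}  FIRST[C]={d}

FIRST(S) = ["a", "c", "d"]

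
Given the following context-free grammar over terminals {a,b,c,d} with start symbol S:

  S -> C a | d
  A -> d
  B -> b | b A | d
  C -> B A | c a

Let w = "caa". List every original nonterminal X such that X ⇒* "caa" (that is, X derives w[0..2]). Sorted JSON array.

Convert to CNF:
  S -> C T2 | d
  A -> d
  B -> T0 A | b | d
  C -> B A | T1 T2
  T0 -> b
  T1 -> c
  T2 -> a

CYK fill — only the sub-triangle for w[0..2]:
  [0..0]={T1}  "c"  orig:{}
  [1..1]={T2}  "a"  orig:{}
  [2..2]={T2}  "a"  orig:{}
  [0..1]={C}  "ca"
  [1..2]=∅  "aa"
  [0..2]={S}  "caa"

Original NTs in T[0,2] deriving "caa": ["S"]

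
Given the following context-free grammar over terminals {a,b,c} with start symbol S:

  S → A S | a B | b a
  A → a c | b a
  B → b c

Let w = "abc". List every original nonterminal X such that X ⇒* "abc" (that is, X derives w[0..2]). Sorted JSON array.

Convert to CNF:
  S -> A S | T0 B | T2 T0
  A -> T0 T1 | T2 T0
  B -> T2 T1
  T0 -> a
  T1 -> c
  T2 -> b

Fill CYK table bottom-up — only the sub-triangle for w[0..2]:
  T[0,0] 'a' = {T0}  orig:{}
  T[1,1] 'b' = {T2}  orig:{}
  T[2,2] 'c' = {T1}  orig:{}
  T[0,1] 'ab' = ∅
  T[1,2] 'bc' = {B}
  T[0,2] 'abc' = {S}

Original NTs in T[0,2] deriving "abc": ["S"]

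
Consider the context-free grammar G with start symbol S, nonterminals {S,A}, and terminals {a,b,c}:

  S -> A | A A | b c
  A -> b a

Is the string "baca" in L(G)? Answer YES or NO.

CNF form of G:
  S -> A A | T0 T1 | T0 T2
  A -> T0 T1
  T0 -> b
  T1 -> a
  T2 -> c

Fill CYK table bottom-up:
  [0..0]={T0}  "b"  orig:{}
  [1..1]={T1}  "a"  orig:{}
  [2..2]={T2}  "c"  orig:{}
  [3..3]={T1}  "a"  orig:{}
  [0..1]={A,S}  "ba"
  [1..2]=∅  "ac"
  [2..3]=∅  "ca"
  [0..2]=∅  "bac"
  [1..3]=∅  "aca"
  [0..3]=∅  "baca"

S ∉ T[0,3] ⇒ NO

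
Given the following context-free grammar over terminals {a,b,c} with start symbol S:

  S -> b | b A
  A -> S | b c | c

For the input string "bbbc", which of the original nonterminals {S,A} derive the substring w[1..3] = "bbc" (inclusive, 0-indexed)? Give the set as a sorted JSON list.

Convert to CNF:
  S -> T0 A | b
  A -> T0 A | T0 T1 | b | c
  T0 -> b
  T1 -> c

CYK table (by increasing span), restricted to cells inside w[1..3]:
  cell(1,1) b: {A,S,T0}  orig:{A,S}
  cell(2,2) b: {A,S,T0}  orig:{A,S}
  cell(3,3) c: {A,T1}  orig:{A}
  cell(1,2) bb: {A,S}
  cell(2,3) bc: {A,S}
  cell(1,3) bbc: {A,S}

Original NTs in T[1,3] deriving "bbc": ["A", "S"]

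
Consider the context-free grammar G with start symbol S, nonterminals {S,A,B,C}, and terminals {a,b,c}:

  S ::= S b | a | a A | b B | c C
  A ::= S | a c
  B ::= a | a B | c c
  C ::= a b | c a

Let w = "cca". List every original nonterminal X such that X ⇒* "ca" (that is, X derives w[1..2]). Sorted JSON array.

Convert to CNF:
  S -> S T0 | T0 B | T1 A | T2 C | a
  A -> S T0 | T0 B | T1 A | T1 T2 | T2 C | a
  B -> T1 B | T2 T2 | a
  C -> T1 T0 | T2 T1
  T0 -> b
  T1 -> a
  T2 -> c

Fill CYK table bottom-up (cells [i..j] with 1 ≤ i ≤ j ≤ 2 only):
  cell(1,1) c: {T2}  orig:{}
  cell(2,2) a: {A,B,S,T1}  orig:{A,B,S}
  cell(1,2) ca: {C}

Original NTs in T[1,2] deriving "ca": ["C"]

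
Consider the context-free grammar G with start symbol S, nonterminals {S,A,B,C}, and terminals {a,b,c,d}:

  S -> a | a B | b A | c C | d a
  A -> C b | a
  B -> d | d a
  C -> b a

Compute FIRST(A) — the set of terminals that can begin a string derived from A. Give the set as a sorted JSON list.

Compute FIRST by fixpoint:
pass 1:
  A via A→a: +{a}
  B via B→d: +{d}
  C via C→b a: +{b}
  S via S→a: +{a}
  S via S→b A: +{b}
  S via S→c C: +{c}
  S via S→d a: +{d}
  FIRST(S)={a,b,c,d}  FIRST(A)={a}  FIRST(B)={d}  FIRST(C)={b}
pass 2:
  A via A→C b: +{b}
  FIRST(S)={a,b,c,d}  FIRST(A)={a,b}  FIRST(B)={d}  FIRST(C)={b}
pass 3: (no change)
  FIRST(S)={a,b,c,d}  FIRST(A)={a,b}  FIRST(B)={d}  FIRST(C)={b}

FIRST(A) = ["a", "b"]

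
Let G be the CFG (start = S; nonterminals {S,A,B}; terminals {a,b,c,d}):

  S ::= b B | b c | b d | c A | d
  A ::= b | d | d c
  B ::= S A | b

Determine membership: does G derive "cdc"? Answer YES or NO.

CNF form of G:
  S -> T1 A | T2 B | T2 T0 | T2 T1 | d
  A -> T0 T1 | b | d
  B -> S A | b
  T0 -> d
  T1 -> c
  T2 -> b

CYK fill:
  [0..0]={T1}  "c"  orig:{}
  [1..1]={A,S,T0}  "d"  orig:{A,S}
  [2..2]={T1}  "c"  orig:{}
  [0..1]={S}  "cd"
  [1..2]={A}  "dc"
  [0..2]={S}  "cdc"

S ∈ T[0,2] ⇒ YES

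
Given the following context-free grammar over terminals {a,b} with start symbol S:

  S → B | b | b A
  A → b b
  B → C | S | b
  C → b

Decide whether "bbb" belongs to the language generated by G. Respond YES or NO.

CNF form of G:
  S -> T0 A | b
  A -> T0 T0
  B -> T0 A | b
  C -> b
  T0 -> b

CYK table (by increasing span):
  cell(0,0) b: {B,C,S,T0}  orig:{B,C,S}
  cell(1,1) b: {B,C,S,T0}  orig:{B,C,S}
  cell(2,2) b: {B,C,S,T0}  orig:{B,C,S}
  cell(0,1) bb: {A}
  cell(1,2) bb: {A}
  cell(0,2) bbb: {B,S}

S ∈ T[0,2] ⇒ YES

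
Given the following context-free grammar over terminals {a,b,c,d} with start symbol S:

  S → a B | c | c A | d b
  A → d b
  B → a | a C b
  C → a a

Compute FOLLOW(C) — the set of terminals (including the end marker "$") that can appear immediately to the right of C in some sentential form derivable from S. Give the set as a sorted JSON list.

FIRST iteration:
iter 1:
  A via A→d b: +{d}
  B via B→a: +{a}
  C via C→a a: +{a}
  S via S→a B: +{a}
  S via S→c: +{c}
  S via S→d b: +{d}
  FIRST(S)={a,c,d}  FIRST(A)={d}  FIRST(B)={a}  FIRST(C)={a}
iter 2: done
  FIRST(S)={a,c,d}  FIRST(A)={d}  FIRST(B)={a}  FIRST(C)={a}

FOLLOW sets:
FOLLOW(S) := {$}
iter 1:
  B→a C b: FOLLOW(C) ⊇ FIRST(b) = {b}; new: +{b}
  S→a B: FOLLOW(B) ⊇ FOLLOW(S) ⊇ {$}; new: +{$}
  S→c A: FOLLOW(A) ⊇ FOLLOW(S) ⊇ {$}; new: +{$}
  FOLLOW[S]={$}  FOLLOW[A]={$}  FOLLOW[B]={$}  FOLLOW[C]={b}
iter 2: (no change)
  FOLLOW[S]={$}  FOLLOW[A]={$}  FOLLOW[B]={$}  FOLLOW[C]={b}

FOLLOW(C) = ["b"]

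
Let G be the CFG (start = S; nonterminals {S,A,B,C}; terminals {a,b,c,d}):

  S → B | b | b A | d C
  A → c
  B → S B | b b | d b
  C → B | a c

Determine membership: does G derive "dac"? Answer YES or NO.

CNF form of G:
  S -> S B | T0 A | T0 T0 | T1 C | T1 T0 | b
  A -> c
  B -> S B | T0 T0 | T1 T0
  C -> S B | T0 T0 | T1 T0 | T2 T3
  T0 -> b
  T1 -> d
  T2 -> a
  T3 -> c

CYK table (by increasing span):
  T[0,0] 'd' = {T1}  orig:{}
  T[1,1] 'a' = {T2}  orig:{}
  T[2,2] 'c' = {A,T3}  orig:{A}
  T[0,1] 'da' = ∅
  T[1,2] 'ac' = {C}
  T[0,2] 'dac' = {S}

S ∈ T[0,2] ⇒ YES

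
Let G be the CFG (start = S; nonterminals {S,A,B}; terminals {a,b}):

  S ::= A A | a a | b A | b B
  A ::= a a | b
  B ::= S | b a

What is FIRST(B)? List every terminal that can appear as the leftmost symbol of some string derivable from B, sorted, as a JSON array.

Compute FIRST by fixpoint:
round 1:
  A via A→a a: +{a}
  A via A→b: +{b}
  B via B→b a: +{b}
  S via S→A A: +{a,b}
  S: {a,b}  A: {a,b}  B: {b}
round 2:
  B via B→S: +{a}
  S: {a,b}  A: {a,b}  B: {a,b}
round 3: — fixpoint
  S: {a,b}  A: {a,b}  B: {a,b}

FIRST(B) = ["a", "b"]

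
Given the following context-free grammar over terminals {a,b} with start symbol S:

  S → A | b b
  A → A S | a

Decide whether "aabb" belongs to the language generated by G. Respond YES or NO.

CNF form of G:
  S -> A S | T0 T0 | a
  A -> A S | a
  T0 -> b

Fill CYK table bottom-up:
  [0..0]={A,S}  "a"
  [1..1]={A,S}  "a"
  [2..2]={T0}  "b"  orig:{}
  [3..3]={T0}  "b"  orig:{}
  [0..1]={A,S}  "aa"
  [1..2]=∅  "ab"
  [2..3]={S}  "bb"
  [0..2]=∅  "aab"
  [1..3]={A,S}  "abb"
  [0..3]={A,S}  "aabb"

S ∈ T[0,3] ⇒ YES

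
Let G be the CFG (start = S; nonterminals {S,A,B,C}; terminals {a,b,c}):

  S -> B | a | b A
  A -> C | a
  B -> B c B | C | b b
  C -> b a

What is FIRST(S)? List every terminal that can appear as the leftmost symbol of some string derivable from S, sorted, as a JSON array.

Compute FIRST by fixpoint:
iter 1:
  A via A→a: +{a}
  B via B→b b: +{b}
  C via C→b a: +{b}
  S via S→B: +{b}
  S via S→a: +{a}
  FIRST[S]={a,b}  FIRST[A]={a}  FIRST[B]={b}  FIRST[C]={b}
iter 2:
  A via A→C: +{b}
  FIRST[S]={a,b}  FIRST[A]={a,b}  FIRST[B]={b}  FIRST[C]={b}
iter 3: (no change)
  FIRST[S]={a,b}  FIRST[A]={a,b}  FIRST[B]={b}  FIRST[C]={b}

FIRST(S) = ["a", "b"]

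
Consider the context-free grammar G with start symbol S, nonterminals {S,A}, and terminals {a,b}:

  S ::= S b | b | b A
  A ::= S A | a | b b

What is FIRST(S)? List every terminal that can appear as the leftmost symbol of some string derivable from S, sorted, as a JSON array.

FIRST sets, iterate to fixpoint:
pass 1:
  A via A→a: +{a}
  A via A→b b: +{b}
  S via S→b: +{b}
  S: {b}  A: {a,b}
pass 2: (no change)
  S: {b}  A: {a,b}

FIRST(S) = ["b"]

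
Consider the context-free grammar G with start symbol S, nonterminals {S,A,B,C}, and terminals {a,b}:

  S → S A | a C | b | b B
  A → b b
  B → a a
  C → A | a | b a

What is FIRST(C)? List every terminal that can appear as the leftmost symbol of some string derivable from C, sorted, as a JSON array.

FIRST iteration:
[1]
  A via A→b b: +{b}
  B via B→a a: +{a}
  C via C→A: +{b}
  C via C→a: +{a}
  S via S→a C: +{a}
  S via S→b: +{b}
  FIRST[S]={a,b}  FIRST[A]={b}  FIRST[B]={a}  FIRST[C]={a,b}
[2] (stable)
  FIRST[S]={a,b}  FIRST[A]={b}  FIRST[B]={a}  FIRST[C]={a,b}

FIRST(C) = ["a", "b"]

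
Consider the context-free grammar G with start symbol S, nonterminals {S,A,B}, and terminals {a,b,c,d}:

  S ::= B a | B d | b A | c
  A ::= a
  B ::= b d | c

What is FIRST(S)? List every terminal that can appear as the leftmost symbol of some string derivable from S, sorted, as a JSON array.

FIRST sets, iterate to fixpoint:
pass 1:
  A via A→a: +{a}
  B via B→b d: +{b}
  B via B→c: +{c}
  S via S→B a: +{b,c}
  FIRST[S]={b,c}  FIRST[A]={a}  FIRST[B]={b,c}
pass 2: — fixpoint
  FIRST[S]={b,c}  FIRST[A]={a}  FIRST[B]={b,c}

FIRST(S) = ["b", "c"]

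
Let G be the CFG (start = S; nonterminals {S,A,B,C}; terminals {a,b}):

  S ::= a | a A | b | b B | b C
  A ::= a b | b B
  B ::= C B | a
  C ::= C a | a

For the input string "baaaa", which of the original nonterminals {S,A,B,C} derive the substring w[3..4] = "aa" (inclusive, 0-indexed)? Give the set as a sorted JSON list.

CNF form of G:
  S -> T0 A | T1 B | T1 C | a | b
  A -> T0 T1 | T1 B
  B -> C B | a
  C -> C T0 | a
  T0 -> a
  T1 -> b

Fill CYK table bottom-up, restricted to cells inside w[3..4]:
  cell(3,3) a: {B,C,S,T0}  orig:{B,C,S}
  cell(4,4) a: {B,C,S,T0}  orig:{B,C,S}
  cell(3,4) aa: {B,C}

Original NTs in T[3,4] deriving "aa": ["B", "C"]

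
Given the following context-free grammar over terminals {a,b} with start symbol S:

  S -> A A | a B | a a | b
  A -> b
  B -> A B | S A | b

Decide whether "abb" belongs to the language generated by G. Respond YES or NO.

Convert to CNF:
  S -> A A | T0 B | T0 T0 | b
  A -> b
  B -> A B | S A | b
  T0 -> a

Fill CYK table bottom-up:
  cell(0,0) a: {T0}  orig:{}
  cell(1,1) b: {A,B,S}
  cell(2,2) b: {A,B,S}
  cell(0,1) ab: {S}
  cell(1,2) bb: {B,S}
  cell(0,2) abb: {B,S}

S ∈ T[0,2] ⇒ YES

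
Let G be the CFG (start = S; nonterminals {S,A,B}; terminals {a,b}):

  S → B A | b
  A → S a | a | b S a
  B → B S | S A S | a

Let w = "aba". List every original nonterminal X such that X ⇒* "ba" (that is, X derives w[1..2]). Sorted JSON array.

Convert to CNF:
  S -> B A | b
  A -> S T0 | T1 X2 | a
  B -> B S | S X3 | a
  T0 -> a
  T1 -> b
  X2 -> S T0
  X3 -> A S

Fill CYK table bottom-up, restricted to cells inside w[1..2]:
  cell(1,1) b: {S,T1}  orig:{S}
  cell(2,2) a: {A,B,T0}  orig:{A,B}
  cell(1,2) ba: {A,X2}  orig:{A}

Original NTs in T[1,2] deriving "ba": ["A"]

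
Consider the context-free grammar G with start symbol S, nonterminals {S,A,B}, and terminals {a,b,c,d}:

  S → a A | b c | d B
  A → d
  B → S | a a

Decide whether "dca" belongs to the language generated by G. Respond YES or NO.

Convert to CNF:
  S -> T0 A | T1 T2 | T3 B
  A -> d
  B -> T0 A | T0 T0 | T1 T2 | T3 B
  T0 -> a
  T1 -> b
  T2 -> c
  T3 -> d

Fill CYK table bottom-up:
  cell(0,0) d: {A,T3}  orig:{A}
  cell(1,1) c: {T2}  orig:{}
  cell(2,2) a: {T0}  orig:{}
  cell(0,1) dc: ∅
  cell(1,2) ca: ∅
  cell(0,2) dca: ∅

S ∉ T[0,2] ⇒ NO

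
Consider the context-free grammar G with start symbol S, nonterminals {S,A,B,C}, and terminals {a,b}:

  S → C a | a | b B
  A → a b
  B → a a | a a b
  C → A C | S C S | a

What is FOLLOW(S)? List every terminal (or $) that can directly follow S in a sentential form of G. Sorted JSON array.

FIRST sets, iterate to fixpoint:
pass 1:
  A via A→a b: +{a}
  B via B→a a: +{a}
  C via C→A C: +{a}
  S via S→C a: +{a}
  S via S→b B: +{b}
  S: {a,b}  A: {a}  B: {a}  C: {a}
pass 2:
  C via C→S C S: +{b}
  S: {a,b}  A: {a}  B: {a}  C: {a,b}
pass 3: (stable)
  S: {a,b}  A: {a}  B: {a}  C: {a,b}

FOLLOW sets:
initialize: $ ∈ FOLLOW(S)
pass 1:
  C→A C: FOLLOW(A) ⊇ FIRST(C) = {a,b}; new: +{a,b}
  C→S C S: FOLLOW(S) ⊇ FIRST(C) = {a,b}; new: +{a,b}
  C→S C S: FOLLOW(C) ⊇ FIRST(S) = {a,b}; new: +{a,b}
  S→b B: FOLLOW(B) ⊇ FOLLOW(S) ⊇ {$,a,b}; new: +{$,a,b}
  S: {$,a,b}  A: {a,b}  B: {$,a,b}  C: {a,b}
pass 2: done
  S: {$,a,b}  A: {a,b}  B: {$,a,b}  C: {a,b}

FOLLOW(S) = ["$", "a", "b"]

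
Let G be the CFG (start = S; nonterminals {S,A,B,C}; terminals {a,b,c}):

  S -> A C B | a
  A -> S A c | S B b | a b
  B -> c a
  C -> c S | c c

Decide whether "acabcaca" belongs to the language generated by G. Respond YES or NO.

CNF form of G:
  S -> A X5 | a
  A -> S X3 | S X4 | T2 T1
  B -> T0 T2
  C -> T0 S | T0 T0
  T0 -> c
  T1 -> b
  T2 -> a
  X3 -> A T0
  X4 -> B T1
  X5 -> C B

CYK fill:
  T[0,0] 'a' = {S,T2}  orig:{S}
  T[1,1] 'c' = {T0}  orig:{}
  T[2,2] 'a' = {S,T2}  orig:{S}
  T[3,3] 'b' = {T1}  orig:{}
  T[4,4] 'c' = {T0}  orig:{}
  T[5,5] 'a' = {S,T2}  orig:{S}
  T[6,6] 'c' = {T0}  orig:{}
  T[7,7] 'a' = {S,T2}  orig:{S}
  T[0,1] 'ac' = ∅
  T[1,2] 'ca' = {B,C}
  T[2,3] 'ab' = {A}
  T[3,4] 'bc' = ∅
  T[4,5] 'ca' = {B,C}
  T[5,6] 'ac' = ∅
  T[6,7] 'ca' = {B,C}
  T[0,2] 'aca' = ∅
  T[1,3] 'cab' = {X4}  orig:{}
  T[2,4] 'abc' = {X3}  orig:{}
  T[3,5] 'bca' = ∅
  T[4,6] 'cac' = ∅
  T[5,7] 'aca' = ∅
  T[0,3] 'acab' = {A}
  T[1,4] 'cabc' = ∅
  T[2,5] 'abca' = ∅
  T[3,6] 'bcac' = ∅
  T[4,7] 'caca' = {X5}  orig:{}
  T[0,4] 'acabc' = {X3}  orig:{}
  T[1,5] 'cabca' = ∅
  T[2,6] 'abcac' = ∅
  T[3,7] 'bcaca' = ∅
  T[0,5] 'acabca' = ∅
  T[1,6] 'cabcac' = ∅
  T[2,7] 'abcaca' = {S}
  T[0,6] 'acabcac' = ∅
  T[1,7] 'cabcaca' = {C}
  T[0,7] 'acabcaca' = {S}

S ∈ T[0,7] ⇒ YES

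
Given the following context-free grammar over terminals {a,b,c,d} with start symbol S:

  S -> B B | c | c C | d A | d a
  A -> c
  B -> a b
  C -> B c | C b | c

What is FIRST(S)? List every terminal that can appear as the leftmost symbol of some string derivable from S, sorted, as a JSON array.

Compute FIRST by fixpoint:
pass 1:
  A via A→c: +{c}
  B via B→a b: +{a}
  C via C→B c: +{a}
  C via C→c: +{c}
  S via S→B B: +{a}
  S via S→c: +{c}
  S via S→d A: +{d}
  S: {a,c,d}  A: {c}  B: {a}  C: {a,c}
pass 2: — fixpoint
  S: {a,c,d}  A: {c}  B: {a}  C: {a,c}

FIRST(S) = ["a", "c", "d"]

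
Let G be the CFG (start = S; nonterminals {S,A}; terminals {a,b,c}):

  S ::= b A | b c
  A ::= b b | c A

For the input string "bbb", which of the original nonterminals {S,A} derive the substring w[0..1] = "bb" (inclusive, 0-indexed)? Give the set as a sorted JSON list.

Convert to CNF:
  S -> T0 A | T0 T1
  A -> T0 T0 | T1 A
  T0 -> b
  T1 -> c

CYK table (by increasing span), restricted to cells inside w[0..1]:
  T[0,0] 'b' = {T0}  orig:{}
  T[1,1] 'b' = {T0}  orig:{}
  T[0,1] 'bb' = {A}

Original NTs in T[0,1] deriving "bb": ["A"]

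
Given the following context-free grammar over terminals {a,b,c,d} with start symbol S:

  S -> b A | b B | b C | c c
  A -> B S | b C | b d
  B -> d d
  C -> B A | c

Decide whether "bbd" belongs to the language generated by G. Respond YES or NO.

Convert to CNF:
  S -> T0 A | T0 B | T0 C | T2 T2
  A -> B S | T0 C | T0 T1
  B -> T1 T1
  C -> B A | c
  T0 -> b
  T1 -> d
  T2 -> c

CYK fill:
  T[0,0] 'b' = {T0}  orig:{}
  T[1,1] 'b' = {T0}  orig:{}
  T[2,2] 'd' = {T1}  orig:{}
  T[0,1] 'bb' = ∅
  T[1,2] 'bd' = {A}
  T[0,2] 'bbd' = {S}

S ∈ T[0,2] ⇒ YES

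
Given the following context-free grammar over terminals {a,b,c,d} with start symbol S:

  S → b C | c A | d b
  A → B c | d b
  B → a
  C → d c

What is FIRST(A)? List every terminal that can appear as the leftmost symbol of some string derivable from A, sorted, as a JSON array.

Compute FIRST by fixpoint:
iter 1:
  A via A→d b: +{d}
  B via B→a: +{a}
  C via C→d c: +{d}
  S via S→b C: +{b}
  S via S→c A: +{c}
  S via S→d b: +{d}
  FIRST(S)={b,c,d}  FIRST(A)={d}  FIRST(B)={a}  FIRST(C)={d}
iter 2:
  A via A→B c: +{a}
  FIRST(S)={b,c,d}  FIRST(A)={a,d}  FIRST(B)={a}  FIRST(C)={d}
iter 3: done
  FIRST(S)={b,c,d}  FIRST(A)={a,d}  FIRST(B)={a}  FIRST(C)={d}

FIRST(A) = ["a", "d"]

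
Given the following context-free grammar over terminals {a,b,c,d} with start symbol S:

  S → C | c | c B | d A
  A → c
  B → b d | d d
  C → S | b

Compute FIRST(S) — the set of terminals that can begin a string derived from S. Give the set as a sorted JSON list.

FIRST sets, iterate to fixpoint:
iter 1:
  A via A→c: +{c}
  B via B→b d: +{b}
  B via B→d d: +{d}
  C via C→b: +{b}
  S via S→C: +{b}
  S via S→c: +{c}
  S via S→d A: +{d}
  S: {b,c,d}  A: {c}  B: {b,d}  C: {b}
iter 2:
  C via C→S: +{c,d}
  S: {b,c,d}  A: {c}  B: {b,d}  C: {b,c,d}
iter 3: — fixpoint
  S: {b,c,d}  A: {c}  B: {b,d}  C: {b,c,d}

FIRST(S) = ["b", "c", "d"]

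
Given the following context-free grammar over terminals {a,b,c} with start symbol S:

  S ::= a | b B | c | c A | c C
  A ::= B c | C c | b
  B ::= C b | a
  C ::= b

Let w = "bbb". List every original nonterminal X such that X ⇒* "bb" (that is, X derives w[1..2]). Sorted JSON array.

Convert to CNF:
  S -> T0 A | T0 C | T1 B | a | c
  A -> B T0 | C T0 | b
  B -> C T1 | a
  C -> b
  T0 -> c
  T1 -> b

Fill CYK table bottom-up, restricted to cells inside w[1..2]:
  [1..1]={A,C,T1}  "b"  orig:{A,C}
  [2..2]={A,C,T1}  "b"  orig:{A,C}
  [1..2]={B}  "bb"

Original NTs in T[1,2] deriving "bb": ["B"]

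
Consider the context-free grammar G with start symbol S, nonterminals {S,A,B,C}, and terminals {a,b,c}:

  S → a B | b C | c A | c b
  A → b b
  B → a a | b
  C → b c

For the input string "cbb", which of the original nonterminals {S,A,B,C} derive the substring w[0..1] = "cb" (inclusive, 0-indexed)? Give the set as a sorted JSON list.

Convert to CNF:
  S -> T0 C | T1 B | T2 A | T2 T0
  A -> T0 T0
  B -> T1 T1 | b
  C -> T0 T2
  T0 -> b
  T1 -> a
  T2 -> c

CYK fill, restricted to cells inside w[0..1]:
  [0..0]={T2}  "c"  orig:{}
  [1..1]={B,T0}  "b"  orig:{B}
  [0..1]={S}  "cb"

Original NTs in T[0,1] deriving "cb": ["S"]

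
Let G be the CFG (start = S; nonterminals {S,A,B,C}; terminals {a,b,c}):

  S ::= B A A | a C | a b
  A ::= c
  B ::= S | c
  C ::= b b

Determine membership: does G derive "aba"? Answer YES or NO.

CNF form of G:
  S -> B X3 | T0 C | T0 T1
  A -> c
  B -> B X2 | T0 C | T0 T1 | c
  C -> T1 T1
  T0 -> a
  T1 -> b
  X2 -> A A
  X3 -> A A

CYK fill:
  [0..0]={T0}  "a"  orig:{}
  [1..1]={T1}  "b"  orig:{}
  [2..2]={T0}  "a"  orig:{}
  [0..1]={B,S}  "ab"
  [1..2]=∅  "ba"
  [0..2]=∅  "aba"

S ∉ T[0,2] ⇒ NO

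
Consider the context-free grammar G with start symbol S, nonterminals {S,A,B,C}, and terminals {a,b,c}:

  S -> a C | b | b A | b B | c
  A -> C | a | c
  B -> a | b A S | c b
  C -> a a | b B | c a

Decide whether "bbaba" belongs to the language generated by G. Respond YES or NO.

Convert to CNF:
  S -> T0 C | T1 A | T1 B | b | c
  A -> T0 T0 | T1 B | T2 T0 | a | c
  B -> T1 X3 | T2 T1 | a
  C -> T0 T0 | T1 B | T2 T0
  T0 -> a
  T1 -> b
  T2 -> c
  X3 -> A S

Fill CYK table bottom-up:
  T[0,0] 'b' = {S,T1}  orig:{S}
  T[1,1] 'b' = {S,T1}  orig:{S}
  T[2,2] 'a' = {A,B,T0}  orig:{A,B}
  T[3,3] 'b' = {S,T1}  orig:{S}
  T[4,4] 'a' = {A,B,T0}  orig:{A,B}
  T[0,1] 'bb' = ∅
  T[1,2] 'ba' = {A,C,S}
  T[2,3] 'ab' = {X3}  orig:{}
  T[3,4] 'ba' = {A,C,S}
  T[0,2] 'bba' = {S}
  T[1,3] 'bab' = {B,X3}  orig:{B}
  T[2,4] 'aba' = {S,X3}  orig:{S}
  T[0,3] 'bbab' = {A,B,C,S}
  T[1,4] 'baba' = {B,X3}  orig:{B}
  T[0,4] 'bbaba' = {A,B,C,S}

S ∈ T[0,4] ⇒ YES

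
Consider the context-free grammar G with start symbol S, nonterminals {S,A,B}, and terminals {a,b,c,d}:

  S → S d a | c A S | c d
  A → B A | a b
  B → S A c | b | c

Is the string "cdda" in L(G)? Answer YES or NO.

Convert to CNF:
  S -> S X5 | T2 T3 | T2 X6
  A -> B A | T0 T1
  B -> S X4 | b | c
  T0 -> a
  T1 -> b
  T2 -> c
  T3 -> d
  X4 -> A T2
  X5 -> T3 T0
  X6 -> A S

CYK table (by increasing span):
  T[0,0] 'c' = {B,T2}  orig:{B}
  T[1,1] 'd' = {T3}  orig:{}
  T[2,2] 'd' = {T3}  orig:{}
  T[3,3] 'a' = {T0}  orig:{}
  T[0,1] 'cd' = {S}
  T[1,2] 'dd' = ∅
  T[2,3] 'da' = {X5}  orig:{}
  T[0,2] 'cdd' = ∅
  T[1,3] 'dda' = ∅
  T[0,3] 'cdda' = {S}

S ∈ T[0,3] ⇒ YES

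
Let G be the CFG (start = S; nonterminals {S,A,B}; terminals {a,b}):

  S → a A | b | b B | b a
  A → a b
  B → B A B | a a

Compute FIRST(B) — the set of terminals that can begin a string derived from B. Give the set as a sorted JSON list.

FIRST iteration:
round 1:
  A via A→a b: +{a}
  B via B→a a: +{a}
  S via S→a A: +{a}
  S via S→b: +{b}
  S: {a,b}  A: {a}  B: {a}
round 2: done
  S: {a,b}  A: {a}  B: {a}

FIRST(B) = ["a"]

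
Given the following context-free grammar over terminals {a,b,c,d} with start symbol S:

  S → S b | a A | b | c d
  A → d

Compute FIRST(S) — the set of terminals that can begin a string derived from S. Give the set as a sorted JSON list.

Compute FIRST by fixpoint:
iter 1:
  A via A→d: +{d}
  S via S→a A: +{a}
  S via S→b: +{b}
  S via S→c d: +{c}
  FIRST(S)={a,b,c}  FIRST(A)={d}
iter 2: done
  FIRST(S)={a,b,c}  FIRST(A)={d}

FIRST(S) = ["a", "b", "c"]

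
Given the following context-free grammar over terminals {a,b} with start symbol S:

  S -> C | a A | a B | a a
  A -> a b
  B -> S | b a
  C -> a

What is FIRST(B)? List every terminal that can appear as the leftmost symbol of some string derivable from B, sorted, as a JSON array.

FIRST sets, iterate to fixpoint:
pass 1:
  A via A→a b: +{a}
  B via B→b a: +{b}
  C via C→a: +{a}
  S via S→C: +{a}
  FIRST(S)={a}  FIRST(A)={a}  FIRST(B)={b}  FIRST(C)={a}
pass 2:
  B via B→S: +{a}
  FIRST(S)={a}  FIRST(A)={a}  FIRST(B)={a,b}  FIRST(C)={a}
pass 3: (stable)
  FIRST(S)={a}  FIRST(A)={a}  FIRST(B)={a,b}  FIRST(C)={a}

FIRST(B) = ["a", "b"]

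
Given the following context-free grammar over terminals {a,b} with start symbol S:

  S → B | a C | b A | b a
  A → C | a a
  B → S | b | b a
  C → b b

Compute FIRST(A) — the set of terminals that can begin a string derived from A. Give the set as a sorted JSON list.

Compute FIRST by fixpoint:
[1]
  A via A→a a: +{a}
  B via B→b: +{b}
  C via C→b b: +{b}
  S via S→B: +{b}
  S via S→a C: +{a}
  FIRST[S]={a,b}  FIRST[A]={a}  FIRST[B]={b}  FIRST[C]={b}
[2]
  A via A→C: +{b}
  B via B→S: +{a}
  FIRST[S]={a,b}  FIRST[A]={a,b}  FIRST[B]={a,b}  FIRST[C]={b}
[3] (no change)
  FIRST[S]={a,b}  FIRST[A]={a,b}  FIRST[B]={a,b}  FIRST[C]={b}

FIRST(A) = ["a", "b"]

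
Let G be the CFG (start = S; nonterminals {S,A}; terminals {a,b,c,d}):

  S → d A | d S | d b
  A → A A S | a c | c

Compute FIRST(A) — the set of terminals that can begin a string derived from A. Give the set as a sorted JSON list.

FIRST iteration:
iter 1:
  A via A→a c: +{a}
  A via A→c: +{c}
  S via S→d A: +{d}
  FIRST(S)={d}  FIRST(A)={a,c}
iter 2: done
  FIRST(S)={d}  FIRST(A)={a,c}

FIRST(A) = ["a", "c"]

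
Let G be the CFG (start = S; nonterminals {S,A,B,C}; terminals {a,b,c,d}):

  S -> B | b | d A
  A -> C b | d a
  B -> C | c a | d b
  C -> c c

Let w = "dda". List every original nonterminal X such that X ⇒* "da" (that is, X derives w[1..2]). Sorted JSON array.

Convert to CNF:
  S -> T1 A | T1 T0 | T3 T2 | T3 T3 | b
  A -> C T0 | T1 T2
  B -> T1 T0 | T3 T2 | T3 T3
  C -> T3 T3
  T0 -> b
  T1 -> d
  T2 -> a
  T3 -> c

CYK fill — only the sub-triangle for w[1..2]:
  [1..1]={T1}  "d"  orig:{}
  [2..2]={T2}  "a"  orig:{}
  [1..2]={A}  "da"

Original NTs in T[1,2] deriving "da": ["A"]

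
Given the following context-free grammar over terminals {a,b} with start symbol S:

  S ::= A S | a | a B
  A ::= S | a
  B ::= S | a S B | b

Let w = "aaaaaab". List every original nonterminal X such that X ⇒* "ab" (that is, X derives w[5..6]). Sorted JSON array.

Convert to CNF:
  S -> A S | T0 B | a
  A -> A S | T0 B | a
  B -> A S | T0 B | T0 X1 | a | b
  T0 -> a
  X1 -> S B

CYK fill (cells [i..j] with 5 ≤ i ≤ j ≤ 6 only):
  [5..5]={A,B,S,T0}  "a"  orig:{A,B,S}
  [6..6]={B}  "b"
  [5..6]={A,B,S,X1}  "ab"  orig:{A,B,S}

Original NTs in T[5,6] deriving "ab": ["A", "B", "S"]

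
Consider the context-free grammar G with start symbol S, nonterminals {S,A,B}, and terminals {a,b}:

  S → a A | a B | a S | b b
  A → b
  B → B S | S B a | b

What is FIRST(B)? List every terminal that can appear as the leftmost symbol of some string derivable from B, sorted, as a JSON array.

FIRST iteration:
round 1:
  A via A→b: +{b}
  B via B→b: +{b}
  S via S→a A: +{a}
  S via S→b b: +{b}
  FIRST(S)={a,b}  FIRST(A)={b}  FIRST(B)={b}
round 2:
  B via B→S B a: +{a}
  FIRST(S)={a,b}  FIRST(A)={b}  FIRST(B)={a,b}
round 3: (no change)
  FIRST(S)={a,b}  FIRST(A)={b}  FIRST(B)={a,b}

FIRST(B) = ["a", "b"]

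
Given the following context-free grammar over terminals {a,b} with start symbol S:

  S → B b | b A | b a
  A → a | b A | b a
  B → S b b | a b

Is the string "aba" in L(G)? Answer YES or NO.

CNF form of G:
  S -> B T0 | T0 A | T0 T1
  A -> T0 A | T0 T1 | a
  B -> S X2 | T1 T0
  T0 -> b
  T1 -> a
  X2 -> T0 T0

CYK fill:
  T[0,0] 'a' = {A,T1}  orig:{A}
  T[1,1] 'b' = {T0}  orig:{}
  T[2,2] 'a' = {A,T1}  orig:{A}
  T[0,1] 'ab' = {B}
  T[1,2] 'ba' = {A,S}
  T[0,2] 'aba' = ∅

S ∉ T[0,2] ⇒ NO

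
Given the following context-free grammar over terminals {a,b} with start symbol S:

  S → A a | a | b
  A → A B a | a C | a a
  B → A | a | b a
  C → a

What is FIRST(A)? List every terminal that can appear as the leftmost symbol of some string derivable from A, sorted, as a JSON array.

Compute FIRST by fixpoint:
pass 1:
  A via A→a C: +{a}
  B via B→A: +{a}
  B via B→b a: +{b}
  C via C→a: +{a}
  S via S→A a: +{a}
  S via S→b: +{b}
  FIRST(S)={a,b}  FIRST(A)={a}  FIRST(B)={a,b}  FIRST(C)={a}
pass 2: (no change)
  FIRST(S)={a,b}  FIRST(A)={a}  FIRST(B)={a,b}  FIRST(C)={a}

FIRST(A) = ["a"]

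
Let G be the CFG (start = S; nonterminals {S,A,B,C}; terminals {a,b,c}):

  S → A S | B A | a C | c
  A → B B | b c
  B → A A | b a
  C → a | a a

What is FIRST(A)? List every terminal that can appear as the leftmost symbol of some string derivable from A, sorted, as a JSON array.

FIRST sets, iterate to fixpoint:
[1]
  A via A→b c: +{b}
  B via B→A A: +{b}
  C via C→a: +{a}
  S via S→A S: +{b}
  S via S→a C: +{a}
  S via S→c: +{c}
  S: {a,b,c}  A: {b}  B: {b}  C: {a}
[2] — fixpoint
  S: {a,b,c}  A: {b}  B: {b}  C: {a}

FIRST(A) = ["b"]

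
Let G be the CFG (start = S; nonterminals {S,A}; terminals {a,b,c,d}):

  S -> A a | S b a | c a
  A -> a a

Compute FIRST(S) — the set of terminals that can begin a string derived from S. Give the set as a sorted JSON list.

FIRST sets, iterate to fixpoint:
pass 1:
  A via A→a a: +{a}
  S via S→A a: +{a}
  S via S→c a: +{c}
  S: {a,c}  A: {a}
pass 2: (stable)
  S: {a,c}  A: {a}

FIRST(S) = ["a", "c"]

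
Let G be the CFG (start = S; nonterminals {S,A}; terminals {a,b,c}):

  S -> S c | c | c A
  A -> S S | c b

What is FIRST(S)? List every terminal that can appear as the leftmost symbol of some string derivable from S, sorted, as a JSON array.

Compute FIRST by fixpoint:
round 1:
  A via A→c b: +{c}
  S via S→c: +{c}
  FIRST[S]={c}  FIRST[A]={c}
round 2: — fixpoint
  FIRST[S]={c}  FIRST[A]={c}

FIRST(S) = ["c"]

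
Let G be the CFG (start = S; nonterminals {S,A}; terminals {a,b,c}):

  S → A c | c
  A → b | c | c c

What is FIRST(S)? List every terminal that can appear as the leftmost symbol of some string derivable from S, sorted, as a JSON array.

FIRST sets, iterate to fixpoint:
iter 1:
  A via A→b: +{b}
  A via A→c: +{c}
  S via S→A c: +{b,c}
  FIRST[S]={b,c}  FIRST[A]={b,c}
iter 2: — fixpoint
  FIRST[S]={b,c}  FIRST[A]={b,c}

FIRST(S) = ["b", "c"]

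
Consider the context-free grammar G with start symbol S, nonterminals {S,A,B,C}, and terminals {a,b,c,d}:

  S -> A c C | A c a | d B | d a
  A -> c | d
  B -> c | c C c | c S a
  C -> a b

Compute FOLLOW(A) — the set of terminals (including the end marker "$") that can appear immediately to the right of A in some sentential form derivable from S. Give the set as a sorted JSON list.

FIRST sets, iterate to fixpoint:
pass 1:
  A via A→c: +{c}
  A via A→d: +{d}
  B via B→c: +{c}
  C via C→a b: +{a}
  S via S→A c C: +{c,d}
  FIRST[S]={c,d}  FIRST[A]={c,d}  FIRST[B]={c}  FIRST[C]={a}
pass 2: done
  FIRST[S]={c,d}  FIRST[A]={c,d}  FIRST[B]={c}  FIRST[C]={a}

Compute FOLLOW by fixpoint:
seed FOLLOW(S) with $
iter 1:
  B→c C c: FOLLOW(C) ⊇ FIRST(c) = {c}; new: +{c}
  B→c S a: FOLLOW(S) ⊇ FIRST(a) = {a}; new: +{a}
  S→A c C: FOLLOW(A) ⊇ FIRST(c) = {c}; new: +{c}
  S→A c C: FOLLOW(C) ⊇ FOLLOW(S) ⊇ {$,a}; new: +{$,a}
  S→d B: FOLLOW(B) ⊇ FOLLOW(S) ⊇ {$,a}; new: +{$,a}
  FOLLOW(S)={$,a}  FOLLOW(A)={c}  FOLLOW(B)={$,a}  FOLLOW(C)={$,a,c}
iter 2: — fixpoint
  FOLLOW(S)={$,a}  FOLLOW(A)={c}  FOLLOW(B)={$,a}  FOLLOW(C)={$,a,c}

FOLLOW(A) = ["c"]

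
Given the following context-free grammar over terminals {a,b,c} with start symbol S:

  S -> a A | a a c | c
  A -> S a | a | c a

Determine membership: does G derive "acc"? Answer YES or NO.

CNF form of G:
  S -> T0 A | T0 X2 | c
  A -> S T0 | T1 T0 | a
  T0 -> a
  T1 -> c
  X2 -> T0 T1

CYK fill:
  [0..0]={A,T0}  "a"  orig:{A}
  [1..1]={S,T1}  "c"  orig:{S}
  [2..2]={S,T1}  "c"  orig:{S}
  [0..1]={X2}  "ac"  orig:{}
  [1..2]=∅  "cc"
  [0..2]=∅  "acc"

S ∉ T[0,2] ⇒ NO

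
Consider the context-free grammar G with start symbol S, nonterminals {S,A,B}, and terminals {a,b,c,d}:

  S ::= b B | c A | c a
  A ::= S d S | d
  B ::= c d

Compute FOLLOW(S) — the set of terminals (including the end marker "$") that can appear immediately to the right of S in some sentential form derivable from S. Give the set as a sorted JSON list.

FIRST sets, iterate to fixpoint:
iter 1:
  A via A→d: +{d}
  B via B→c d: +{c}
  S via S→b B: +{b}
  S via S→c A: +{c}
  FIRST(S)={b,c}  FIRST(A)={d}  FIRST(B)={c}
iter 2:
  A via A→S d S: +{b,c}
  FIRST(S)={b,c}  FIRST(A)={b,c,d}  FIRST(B)={c}
iter 3: done
  FIRST(S)={b,c}  FIRST(A)={b,c,d}  FIRST(B)={c}

FOLLOW sets:
initialize: $ ∈ FOLLOW(S)
iter 1:
  A→S d S: FOLLOW(S) ⊇ FIRST(d) = {d}; new: +{d}
  S→b B: FOLLOW(B) ⊇ FOLLOW(S) ⊇ {$,d}; new: +{$,d}
  S→c A: FOLLOW(A) ⊇ FOLLOW(S) ⊇ {$,d}; new: +{$,d}
  S: {$,d}  A: {$,d}  B: {$,d}
iter 2: (stable)
  S: {$,d}  A: {$,d}  B: {$,d}

FOLLOW(S) = ["$", "d"]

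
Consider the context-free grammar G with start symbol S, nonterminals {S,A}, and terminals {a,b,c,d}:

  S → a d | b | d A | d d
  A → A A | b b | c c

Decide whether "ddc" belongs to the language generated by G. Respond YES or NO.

Convert to CNF:
  S -> T2 T3 | T3 A | T3 T3 | b
  A -> A A | T0 T0 | T1 T1
  T0 -> b
  T1 -> c
  T2 -> a
  T3 -> d

CYK table (by increasing span):
  T[0,0] 'd' = {T3}  orig:{}
  T[1,1] 'd' = {T3}  orig:{}
  T[2,2] 'c' = {T1}  orig:{}
  T[0,1] 'dd' = {S}
  T[1,2] 'dc' = ∅
  T[0,2] 'ddc' = ∅

S ∉ T[0,2] ⇒ NO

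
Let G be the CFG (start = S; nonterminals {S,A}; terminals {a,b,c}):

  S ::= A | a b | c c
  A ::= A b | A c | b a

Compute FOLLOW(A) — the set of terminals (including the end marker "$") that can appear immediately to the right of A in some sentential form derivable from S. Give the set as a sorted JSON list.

Compute FIRST by fixpoint:
round 1:
  A via A→b a: +{b}
  S via S→A: +{b}
  S via S→a b: +{a}
  S via S→c c: +{c}
  S: {a,b,c}  A: {b}
round 2: — fixpoint
  S: {a,b,c}  A: {b}

FOLLOW iteration:
seed FOLLOW(S) with $
iter 1:
  A→A b: FOLLOW(A) ⊇ FIRST(b) = {b}; new: +{b}
  A→A c: FOLLOW(A) ⊇ FIRST(c) = {c}; new: +{c}
  S→A: FOLLOW(A) ⊇ FOLLOW(S) ⊇ {$}; new: +{$}
  S: {$}  A: {$,b,c}
iter 2: (stable)
  S: {$}  A: {$,b,c}

FOLLOW(A) = ["$", "b", "c"]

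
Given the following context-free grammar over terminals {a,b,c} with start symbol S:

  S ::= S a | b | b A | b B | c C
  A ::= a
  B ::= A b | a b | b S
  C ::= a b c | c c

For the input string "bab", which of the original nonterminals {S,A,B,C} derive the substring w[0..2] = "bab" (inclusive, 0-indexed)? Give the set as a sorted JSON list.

CNF form of G:
  S -> S T1 | T0 A | T0 B | T2 C | b
  A -> a
  B -> A T0 | T0 S | T1 T0
  C -> T1 X3 | T2 T2
  T0 -> b
  T1 -> a
  T2 -> c
  X3 -> T0 T2

CYK table (by increasing span) (cells [i..j] with 0 ≤ i ≤ j ≤ 2 only):
  T[0,0] 'b' = {S,T0}  orig:{S}
  T[1,1] 'a' = {A,T1}  orig:{A}
  T[2,2] 'b' = {S,T0}  orig:{S}
  T[0,1] 'ba' = {S}
  T[1,2] 'ab' = {B}
  T[0,2] 'bab' = {S}

Original NTs in T[0,2] deriving "bab": ["S"]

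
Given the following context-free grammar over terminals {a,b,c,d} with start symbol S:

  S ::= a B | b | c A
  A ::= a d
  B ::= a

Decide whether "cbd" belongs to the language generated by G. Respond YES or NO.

CNF form of G:
  S -> T0 B | T2 A | b
  A -> T0 T1
  B -> a
  T0 -> a
  T1 -> d
  T2 -> c

CYK fill:
  cell(0,0) c: {T2}  orig:{}
  cell(1,1) b: {S}
  cell(2,2) d: {T1}  orig:{}
  cell(0,1) cb: ∅
  cell(1,2) bd: ∅
  cell(0,2) cbd: ∅

S ∉ T[0,2] ⇒ NO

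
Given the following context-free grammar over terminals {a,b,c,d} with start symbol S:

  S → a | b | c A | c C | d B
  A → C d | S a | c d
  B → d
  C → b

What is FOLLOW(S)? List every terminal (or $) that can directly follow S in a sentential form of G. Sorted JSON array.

FIRST sets, iterate to fixpoint:
iter 1:
  A via A→c d: +{c}
  B via B→d: +{d}
  C via C→b: +{b}
  S via S→a: +{a}
  S via S→b: +{b}
  S via S→c A: +{c}
  S via S→d B: +{d}
  S: {a,b,c,d}  A: {c}  B: {d}  C: {b}
iter 2:
  A via A→C d: +{b}
  A via A→S a: +{a,d}
  S: {a,b,c,d}  A: {a,b,c,d}  B: {d}  C: {b}
iter 3: done
  S: {a,b,c,d}  A: {a,b,c,d}  B: {d}  C: {b}

FOLLOW sets:
initialize: $ ∈ FOLLOW(S)
pass 1:
  A→C d: FOLLOW(C) ⊇ FIRST(d) = {d}; new: +{d}
  A→S a: FOLLOW(S) ⊇ FIRST(a) = {a}; new: +{a}
  S→c A: FOLLOW(A) ⊇ FOLLOW(S) ⊇ {$,a}; new: +{$,a}
  S→c C: FOLLOW(C) ⊇ FOLLOW(S) ⊇ {$,a}; new: +{$,a}
  S→d B: FOLLOW(B) ⊇ FOLLOW(S) ⊇ {$,a}; new: +{$,a}
  S: {$,a}  A: {$,a}  B: {$,a}  C: {$,a,d}
pass 2: done
  S: {$,a}  A: {$,a}  B: {$,a}  C: {$,a,d}

FOLLOW(S) = ["$", "a"]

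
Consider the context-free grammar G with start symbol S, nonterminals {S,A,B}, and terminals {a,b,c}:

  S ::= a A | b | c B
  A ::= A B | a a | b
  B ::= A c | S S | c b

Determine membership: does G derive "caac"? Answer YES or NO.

Convert to CNF:
  S -> T0 A | T1 B | b
  A -> A B | T0 T0 | b
  B -> A T1 | S S | T1 T2
  T0 -> a
  T1 -> c
  T2 -> b

CYK fill:
  cell(0,0) c: {T1}  orig:{}
  cell(1,1) a: {T0}  orig:{}
  cell(2,2) a: {T0}  orig:{}
  cell(3,3) c: {T1}  orig:{}
  cell(0,1) ca: ∅
  cell(1,2) aa: {A}
  cell(2,3) ac: ∅
  cell(0,2) caa: ∅
  cell(1,3) aac: {B}
  cell(0,3) caac: {S}

S ∈ T[0,3] ⇒ YES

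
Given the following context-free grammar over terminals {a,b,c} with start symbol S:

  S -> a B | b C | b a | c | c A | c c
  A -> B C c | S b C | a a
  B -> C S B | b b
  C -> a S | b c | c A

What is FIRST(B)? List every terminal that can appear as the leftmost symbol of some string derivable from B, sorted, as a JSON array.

FIRST sets, iterate to fixpoint:
[1]
  A via A→a a: +{a}
  B via B→b b: +{b}
  C via C→a S: +{a}
  C via C→b c: +{b}
  C via C→c A: +{c}
  S via S→a B: +{a}
  S via S→b C: +{b}
  S via S→c: +{c}
  FIRST(S)={a,b,c}  FIRST(A)={a}  FIRST(B)={b}  FIRST(C)={a,b,c}
[2]
  A via A→B C c: +{b}
  A via A→S b C: +{c}
  B via B→C S B: +{a,c}
  FIRST(S)={a,b,c}  FIRST(A)={a,b,c}  FIRST(B)={a,b,c}  FIRST(C)={a,b,c}
[3] (no change)
  FIRST(S)={a,b,c}  FIRST(A)={a,b,c}  FIRST(B)={a,b,c}  FIRST(C)={a,b,c}

FIRST(B) = ["a", "b", "c"]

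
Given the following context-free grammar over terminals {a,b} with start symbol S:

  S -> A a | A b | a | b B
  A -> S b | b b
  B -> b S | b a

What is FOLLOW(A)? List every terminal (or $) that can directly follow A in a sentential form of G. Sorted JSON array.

FIRST sets, iterate to fixpoint:
[1]
  A via A→b b: +{b}
  B via B→b S: +{b}
  S via S→A a: +{b}
  S via S→a: +{a}
  FIRST[S]={a,b}  FIRST[A]={b}  FIRST[B]={b}
[2]
  A via A→S b: +{a}
  FIRST[S]={a,b}  FIRST[A]={a,b}  FIRST[B]={b}
[3] — fixpoint
  FIRST[S]={a,b}  FIRST[A]={a,b}  FIRST[B]={b}

FOLLOW sets:
FOLLOW(S) := {$}
pass 1:
  A→S b: FOLLOW(S) ⊇ FIRST(b) = {b}; new: +{b}
  S→A a: FOLLOW(A) ⊇ FIRST(a) = {a}; new: +{a}
  S→A b: FOLLOW(A) ⊇ FIRST(b) = {b}; new: +{b}
  S→b B: FOLLOW(B) ⊇ FOLLOW(S) ⊇ {$,b}; new: +{$,b}
  S: {$,b}  A: {a,b}  B: {$,b}
pass 2: done
  S: {$,b}  A: {a,b}  B: {$,b}

FOLLOW(A) = ["a", "b"]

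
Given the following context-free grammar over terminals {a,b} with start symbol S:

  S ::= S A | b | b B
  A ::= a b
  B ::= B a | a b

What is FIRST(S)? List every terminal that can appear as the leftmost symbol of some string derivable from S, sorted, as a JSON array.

FIRST iteration:
pass 1:
  A via A→a b: +{a}
  B via B→a b: +{a}
  S via S→b: +{b}
  S: {b}  A: {a}  B: {a}
pass 2: (stable)
  S: {b}  A: {a}  B: {a}

FIRST(S) = ["b"]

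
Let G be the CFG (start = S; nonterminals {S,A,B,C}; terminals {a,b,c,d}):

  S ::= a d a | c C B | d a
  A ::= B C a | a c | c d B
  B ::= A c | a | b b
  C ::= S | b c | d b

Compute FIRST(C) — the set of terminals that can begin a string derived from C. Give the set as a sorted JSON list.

Compute FIRST by fixpoint:
pass 1:
  A via A→a c: +{a}
  A via A→c d B: +{c}
  B via B→A c: +{a,c}
  B via B→b b: +{b}
  C via C→b c: +{b}
  C via C→d b: +{d}
  S via S→a d a: +{a}
  S via S→c C B: +{c}
  S via S→d a: +{d}
  S: {a,c,d}  A: {a,c}  B: {a,b,c}  C: {b,d}
pass 2:
  A via A→B C a: +{b}
  C via C→S: +{a,c}
  S: {a,c,d}  A: {a,b,c}  B: {a,b,c}  C: {a,b,c,d}
pass 3: (stable)
  S: {a,c,d}  A: {a,b,c}  B: {a,b,c}  C: {a,b,c,d}

FIRST(C) = ["a", "b", "c", "d"]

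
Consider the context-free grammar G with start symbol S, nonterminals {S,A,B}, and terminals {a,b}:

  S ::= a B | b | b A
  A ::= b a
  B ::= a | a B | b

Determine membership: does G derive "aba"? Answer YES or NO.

CNF form of G:
  S -> T0 A | T1 B | b
  A -> T0 T1
  B -> T1 B | a | b
  T0 -> b
  T1 -> a

CYK table (by increasing span):
  T[0,0] 'a' = {B,T1}  orig:{B}
  T[1,1] 'b' = {B,S,T0}  orig:{B,S}
  T[2,2] 'a' = {B,T1}  orig:{B}
  T[0,1] 'ab' = {B,S}
  T[1,2] 'ba' = {A}
  T[0,2] 'aba' = ∅

S ∉ T[0,2] ⇒ NO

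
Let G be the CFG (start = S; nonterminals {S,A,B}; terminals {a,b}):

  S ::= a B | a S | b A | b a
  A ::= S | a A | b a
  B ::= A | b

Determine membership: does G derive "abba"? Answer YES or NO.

Convert to CNF:
  S -> T0 B | T0 S | T1 A | T1 T0
  A -> T0 A | T0 B | T0 S | T1 A | T1 T0
  B -> T0 A | T0 B | T0 S | T1 A | T1 T0 | b
  T0 -> a
  T1 -> b

CYK fill:
  T[0,0] 'a' = {T0}  orig:{}
  T[1,1] 'b' = {B,T1}  orig:{B}
  T[2,2] 'b' = {B,T1}  orig:{B}
  T[3,3] 'a' = {T0}  orig:{}
  T[0,1] 'ab' = {A,B,S}
  T[1,2] 'bb' = ∅
  T[2,3] 'ba' = {A,B,S}
  T[0,2] 'abb' = ∅
  T[1,3] 'bba' = {A,B,S}
  T[0,3] 'abba' = {A,B,S}

S ∈ T[0,3] ⇒ YES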